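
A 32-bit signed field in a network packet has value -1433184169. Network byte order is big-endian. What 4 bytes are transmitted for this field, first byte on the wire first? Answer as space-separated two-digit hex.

AA 93 58 57

Two's complement of -1433184169 in 32 bits: 1433184169 = 0x556CA7A9; invert → 0xAA935856; add 1 → 0xAA935857.
Split into bytes (most-significant first): AA 93 58 57.
Big-endian stores the most-significant byte at the lowest address.
So the memory order matches the most-significant-first order: AA 93 58 57.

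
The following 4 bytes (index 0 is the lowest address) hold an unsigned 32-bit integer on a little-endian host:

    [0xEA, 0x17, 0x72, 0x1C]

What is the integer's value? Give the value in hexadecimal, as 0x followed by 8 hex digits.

In little-endian order the low byte comes first in memory.
Reassemble most-significant byte first: 1C 72 17 EA → 0x1C7217EA.

0x1C7217EA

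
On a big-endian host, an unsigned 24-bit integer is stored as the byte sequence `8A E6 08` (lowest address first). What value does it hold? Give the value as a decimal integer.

In big-endian order the high byte comes first in memory.
The bytes are already most-significant first: 0x8AE608.
0x8AE608 = 9102856.

9102856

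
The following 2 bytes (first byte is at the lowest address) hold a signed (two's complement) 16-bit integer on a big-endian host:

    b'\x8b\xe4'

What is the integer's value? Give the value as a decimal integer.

In big-endian order the high byte comes first in memory.
The bytes are already most-significant first: 0x8BE4.
Top bit is set, so as a signed 16-bit value this is 0x8BE4 − 2^16 = -29724.

-29724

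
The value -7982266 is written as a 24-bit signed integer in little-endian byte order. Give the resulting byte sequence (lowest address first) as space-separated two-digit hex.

Two's complement of -7982266 in 24 bits: 7982266 = 0x79CCBA; invert → 0x863345; add 1 → 0x863346.
Split into bytes (most-significant first): 86 33 46.
In little-endian order the low byte comes first in memory.
So at ascending addresses the bytes are 46 33 86.

46 33 86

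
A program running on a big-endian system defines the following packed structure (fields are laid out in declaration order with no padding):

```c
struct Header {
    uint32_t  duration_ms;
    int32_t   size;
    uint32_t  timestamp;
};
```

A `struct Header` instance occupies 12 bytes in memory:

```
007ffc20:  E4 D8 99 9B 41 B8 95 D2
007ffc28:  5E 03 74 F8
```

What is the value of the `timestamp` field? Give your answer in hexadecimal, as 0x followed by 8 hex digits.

`timestamp` follows `duration_ms` (4 B), `size` (4 B), so it starts at offset 4 + 4 = 8 and occupies 4 bytes.
Bytes at offsets 8..11: 5E 03 74 F8.
Big-endian stores the most-significant byte at the lowest address.
The bytes are already most-significant first: 0x5E0374F8.

0x5E0374F8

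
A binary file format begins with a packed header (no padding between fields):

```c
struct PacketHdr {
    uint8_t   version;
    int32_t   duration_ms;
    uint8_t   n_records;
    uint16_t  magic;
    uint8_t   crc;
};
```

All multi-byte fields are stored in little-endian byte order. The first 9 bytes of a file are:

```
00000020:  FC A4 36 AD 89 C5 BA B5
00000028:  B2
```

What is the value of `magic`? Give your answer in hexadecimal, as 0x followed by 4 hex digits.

`magic` follows `version` (1 B), `duration_ms` (4 B), `n_records` (1 B), so it starts at offset 1 + 4 + 1 = 6 and occupies 2 bytes.
Bytes at offsets 6..7: BA B5.
Little-endian: lowest address holds the least-significant byte.
Reassemble most-significant byte first: B5 BA → 0xB5BA.

0xB5BA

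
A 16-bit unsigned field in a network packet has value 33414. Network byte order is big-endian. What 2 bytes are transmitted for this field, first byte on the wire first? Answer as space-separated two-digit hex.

33414 in hexadecimal, padded to 16 bits, is 0x8286.
Split into bytes (most-significant first): 82 86.
In big-endian order the high byte comes first in memory.
So the memory order matches the most-significant-first order: 82 86.

82 86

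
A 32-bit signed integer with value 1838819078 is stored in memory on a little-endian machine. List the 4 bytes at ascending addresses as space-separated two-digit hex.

1838819078 in hexadecimal, padded to 32 bits, is 0x6D9A2706.
Split into bytes (most-significant first): 6D 9A 27 06.
In little-endian order the low byte comes first in memory.
So at ascending addresses the bytes are 06 27 9A 6D.

06 27 9A 6D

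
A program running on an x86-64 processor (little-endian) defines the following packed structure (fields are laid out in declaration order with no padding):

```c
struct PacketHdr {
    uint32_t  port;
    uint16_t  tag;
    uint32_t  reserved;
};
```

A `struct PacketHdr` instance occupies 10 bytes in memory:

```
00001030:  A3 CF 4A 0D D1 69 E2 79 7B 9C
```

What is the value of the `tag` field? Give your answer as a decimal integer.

27089

`tag` follows `port` (4 bytes), so it starts at byte offset 4 and occupies 2 bytes.
Bytes at offsets 4..5: D1 69.
Little-endian stores the least-significant byte at the lowest address.
Reassemble most-significant byte first: 69 D1 → 0x69D1.
0x69D1 = 27089.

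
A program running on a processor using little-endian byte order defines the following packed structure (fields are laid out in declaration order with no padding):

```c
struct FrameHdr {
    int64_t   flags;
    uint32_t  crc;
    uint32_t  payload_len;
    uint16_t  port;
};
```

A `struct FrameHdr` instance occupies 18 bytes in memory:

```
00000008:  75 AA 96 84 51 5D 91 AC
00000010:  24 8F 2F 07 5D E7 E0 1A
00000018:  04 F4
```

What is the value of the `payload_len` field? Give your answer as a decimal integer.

`payload_len` follows `flags` (8 B), `crc` (4 B), so it starts at offset 8 + 4 = 12 and occupies 4 bytes.
Bytes at offsets 12..15: 5D E7 E0 1A.
Little-endian stores the least-significant byte at the lowest address.
Reassemble most-significant byte first: 1A E0 E7 5D → 0x1AE0E75D.
0x1AE0E75D = 450946909.

450946909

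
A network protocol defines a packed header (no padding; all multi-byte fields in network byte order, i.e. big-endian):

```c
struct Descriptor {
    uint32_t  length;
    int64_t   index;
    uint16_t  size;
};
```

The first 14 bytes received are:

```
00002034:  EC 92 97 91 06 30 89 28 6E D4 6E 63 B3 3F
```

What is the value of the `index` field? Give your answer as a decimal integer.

446007169860791907

`index` follows `length` (4 bytes), so it starts at byte offset 4 and occupies 8 bytes.
Bytes at offsets 4..11: 06 30 89 28 6E D4 6E 63.
Big-endian: lowest address holds the most-significant byte.
The bytes are already most-significant first: 0x063089286ED46E63.
0x063089286ED46E63 = 446007169860791907.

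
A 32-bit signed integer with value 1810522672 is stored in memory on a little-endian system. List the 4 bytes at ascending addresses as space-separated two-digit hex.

1810522672 in hexadecimal, padded to 32 bits, is 0x6BEA6230.
Split into bytes (most-significant first): 6B EA 62 30.
In little-endian order the low byte comes first in memory.
So at ascending addresses the bytes are 30 62 EA 6B.

30 62 EA 6B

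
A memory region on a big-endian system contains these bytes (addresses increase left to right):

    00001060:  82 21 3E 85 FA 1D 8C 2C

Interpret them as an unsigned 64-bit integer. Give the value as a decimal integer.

9376844644309896236

In big-endian order the high byte comes first in memory.
The bytes are already most-significant first: 0x82213E85FA1D8C2C.
0x82213E85FA1D8C2C = 9376844644309896236.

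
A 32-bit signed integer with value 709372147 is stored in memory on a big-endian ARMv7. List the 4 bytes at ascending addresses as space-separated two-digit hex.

709372147 in hexadecimal, padded to 32 bits, is 0x2A4828F3.
Split into bytes (most-significant first): 2A 48 28 F3.
Big-endian: lowest address holds the most-significant byte.
So the memory order matches the most-significant-first order: 2A 48 28 F3.

2A 48 28 F3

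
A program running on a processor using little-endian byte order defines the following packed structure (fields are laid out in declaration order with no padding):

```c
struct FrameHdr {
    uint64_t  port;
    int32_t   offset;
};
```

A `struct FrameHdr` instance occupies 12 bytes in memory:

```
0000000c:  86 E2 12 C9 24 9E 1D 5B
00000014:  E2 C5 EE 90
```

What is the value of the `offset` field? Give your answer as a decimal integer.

`offset` follows `port` (8 bytes), so it starts at byte offset 8 and occupies 4 bytes.
Bytes at offsets 8..11: E2 C5 EE 90.
In little-endian order the low byte comes first in memory.
Reassemble most-significant byte first: 90 EE C5 E2 → 0x90EEC5E2.
Top bit is set, so as a signed 32-bit value this is 0x90EEC5E2 − 2^32 = -1863399966.

-1863399966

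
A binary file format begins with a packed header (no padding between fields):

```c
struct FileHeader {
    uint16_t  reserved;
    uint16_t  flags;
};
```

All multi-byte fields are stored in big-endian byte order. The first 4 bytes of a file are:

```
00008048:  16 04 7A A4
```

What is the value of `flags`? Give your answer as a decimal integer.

31396

`flags` follows `reserved` (2 bytes), so it starts at byte offset 2 and occupies 2 bytes.
Bytes at offsets 2..3: 7A A4.
In big-endian order the high byte comes first in memory.
The bytes are already most-significant first: 0x7AA4.
0x7AA4 = 31396.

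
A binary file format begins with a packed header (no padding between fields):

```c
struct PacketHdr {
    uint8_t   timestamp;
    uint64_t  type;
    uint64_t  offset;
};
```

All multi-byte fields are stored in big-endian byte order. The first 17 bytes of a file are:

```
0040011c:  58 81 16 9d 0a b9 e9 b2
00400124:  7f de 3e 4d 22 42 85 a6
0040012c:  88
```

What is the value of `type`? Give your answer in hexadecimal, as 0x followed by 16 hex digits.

`type` follows `timestamp` (1 byte), so it starts at byte offset 1 and occupies 8 bytes.
Bytes at offsets 1..8: 81 16 9D 0A B9 E9 B2 7F.
In big-endian order the high byte comes first in memory.
The bytes are already most-significant first: 0x81169D0AB9E9B27F.

0x81169D0AB9E9B27F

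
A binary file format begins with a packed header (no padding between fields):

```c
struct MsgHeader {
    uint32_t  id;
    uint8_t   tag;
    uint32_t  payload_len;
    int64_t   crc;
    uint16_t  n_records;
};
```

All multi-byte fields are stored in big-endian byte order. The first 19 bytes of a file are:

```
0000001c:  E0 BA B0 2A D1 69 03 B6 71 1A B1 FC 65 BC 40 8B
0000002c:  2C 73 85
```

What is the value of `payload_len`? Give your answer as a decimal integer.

1761850993

`payload_len` follows `id` (4 B), `tag` (1 B), so it starts at offset 4 + 1 = 5 and occupies 4 bytes.
Bytes at offsets 5..8: 69 03 B6 71.
Big-endian: lowest address holds the most-significant byte.
The bytes are already most-significant first: 0x6903B671.
0x6903B671 = 1761850993.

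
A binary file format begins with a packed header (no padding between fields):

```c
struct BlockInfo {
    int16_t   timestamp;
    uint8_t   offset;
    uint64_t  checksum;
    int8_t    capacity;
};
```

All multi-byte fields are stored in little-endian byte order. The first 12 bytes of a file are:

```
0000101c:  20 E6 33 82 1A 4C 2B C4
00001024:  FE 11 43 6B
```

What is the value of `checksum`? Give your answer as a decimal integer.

4832923993638705794

`checksum` follows `timestamp` (2 B), `offset` (1 B), so it starts at offset 2 + 1 = 3 and occupies 8 bytes.
Bytes at offsets 3..10: 82 1A 4C 2B C4 FE 11 43.
Little-endian: lowest address holds the least-significant byte.
Reassemble most-significant byte first: 43 11 FE C4 2B 4C 1A 82 → 0x4311FEC42B4C1A82.
0x4311FEC42B4C1A82 = 4832923993638705794.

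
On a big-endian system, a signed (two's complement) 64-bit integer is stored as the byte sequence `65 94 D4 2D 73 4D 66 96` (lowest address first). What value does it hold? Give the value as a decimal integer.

7319708586056967830

Big-endian: lowest address holds the most-significant byte.
The bytes are already most-significant first: 0x6594D42D734D6696.
0x6594D42D734D6696 = 7319708586056967830.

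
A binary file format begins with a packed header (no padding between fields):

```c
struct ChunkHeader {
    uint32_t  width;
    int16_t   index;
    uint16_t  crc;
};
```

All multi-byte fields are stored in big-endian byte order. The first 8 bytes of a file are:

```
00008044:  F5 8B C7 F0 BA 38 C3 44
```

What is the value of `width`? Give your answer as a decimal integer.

4119578608

`width` is the first field, at byte offset 0, occupying 4 bytes.
Bytes at offsets 0..3: F5 8B C7 F0.
Big-endian: lowest address holds the most-significant byte.
The bytes are already most-significant first: 0xF58BC7F0.
0xF58BC7F0 = 4119578608.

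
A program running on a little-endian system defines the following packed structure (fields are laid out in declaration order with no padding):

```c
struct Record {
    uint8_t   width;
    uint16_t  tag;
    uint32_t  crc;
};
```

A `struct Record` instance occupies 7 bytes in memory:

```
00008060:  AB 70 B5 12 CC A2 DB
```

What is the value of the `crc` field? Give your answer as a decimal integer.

`crc` follows `width` (1 B), `tag` (2 B), so it starts at offset 1 + 2 = 3 and occupies 4 bytes.
Bytes at offsets 3..6: 12 CC A2 DB.
Little-endian stores the least-significant byte at the lowest address.
Reassemble most-significant byte first: DB A2 CC 12 → 0xDBA2CC12.
0xDBA2CC12 = 3684879378.

3684879378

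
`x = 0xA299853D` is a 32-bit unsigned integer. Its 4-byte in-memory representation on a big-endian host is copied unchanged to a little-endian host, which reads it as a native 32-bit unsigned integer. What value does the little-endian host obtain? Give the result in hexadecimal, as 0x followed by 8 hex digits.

0x3D8599A2

Stored big-endian, the bytes at ascending addresses are A2 99 85 3D.
Read back as little-endian, the first byte is least significant, giving 0x3D8599A2.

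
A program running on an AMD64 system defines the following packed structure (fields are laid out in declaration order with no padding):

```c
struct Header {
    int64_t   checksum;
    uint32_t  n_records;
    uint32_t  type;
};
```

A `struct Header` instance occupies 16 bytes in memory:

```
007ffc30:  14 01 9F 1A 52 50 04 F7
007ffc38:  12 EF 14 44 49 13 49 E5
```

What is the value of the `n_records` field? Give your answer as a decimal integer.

`n_records` follows `checksum` (8 bytes), so it starts at byte offset 8 and occupies 4 bytes.
Bytes at offsets 8..11: 12 EF 14 44.
In little-endian order the low byte comes first in memory.
Reassemble most-significant byte first: 44 14 EF 12 → 0x4414EF12.
0x4414EF12 = 1142222610.

1142222610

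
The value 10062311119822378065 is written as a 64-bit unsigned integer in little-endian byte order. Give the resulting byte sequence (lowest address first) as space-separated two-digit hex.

10062311119822378065 in hexadecimal, padded to 64 bits, is 0x8BA482A6AC79D451.
Split into bytes (most-significant first): 8B A4 82 A6 AC 79 D4 51.
In little-endian order the low byte comes first in memory.
So at ascending addresses the bytes are 51 D4 79 AC A6 82 A4 8B.

51 D4 79 AC A6 82 A4 8B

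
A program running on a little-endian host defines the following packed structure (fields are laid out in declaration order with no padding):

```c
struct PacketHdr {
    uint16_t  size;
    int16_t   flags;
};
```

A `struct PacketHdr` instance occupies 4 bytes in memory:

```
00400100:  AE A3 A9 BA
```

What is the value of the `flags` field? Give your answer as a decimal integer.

-17751

`flags` follows `size` (2 bytes), so it starts at byte offset 2 and occupies 2 bytes.
Bytes at offsets 2..3: A9 BA.
In little-endian order the low byte comes first in memory.
Reassemble most-significant byte first: BA A9 → 0xBAA9.
Top bit is set, so as a signed 16-bit value this is 0xBAA9 − 2^16 = -17751.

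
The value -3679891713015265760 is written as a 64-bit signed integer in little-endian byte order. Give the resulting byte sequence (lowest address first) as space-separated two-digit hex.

Two's complement of -3679891713015265760 in 64 bits: 3679891713015265760 = 0x33119A041E2DB9E0; invert → 0xCCEE65FBE1D2461F; add 1 → 0xCCEE65FBE1D24620.
Split into bytes (most-significant first): CC EE 65 FB E1 D2 46 20.
In little-endian order the low byte comes first in memory.
So at ascending addresses the bytes are 20 46 D2 E1 FB 65 EE CC.

20 46 D2 E1 FB 65 EE CC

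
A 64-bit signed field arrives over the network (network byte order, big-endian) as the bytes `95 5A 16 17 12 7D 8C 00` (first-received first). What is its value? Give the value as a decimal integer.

Big-endian: lowest address holds the most-significant byte.
The bytes are already most-significant first: 0x955A1617127D8C00.
Top bit is set, so as a signed 64-bit value this is 0x955A1617127D8C00 − 2^64 = -7684805525804053504.

-7684805525804053504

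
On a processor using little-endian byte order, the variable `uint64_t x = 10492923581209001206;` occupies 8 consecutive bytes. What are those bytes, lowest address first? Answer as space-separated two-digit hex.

10492923581209001206 in hexadecimal, padded to 64 bits, is 0x919E5A6739483CF6.
Split into bytes (most-significant first): 91 9E 5A 67 39 48 3C F6.
Little-endian stores the least-significant byte at the lowest address.
So at ascending addresses the bytes are F6 3C 48 39 67 5A 9E 91.

F6 3C 48 39 67 5A 9E 91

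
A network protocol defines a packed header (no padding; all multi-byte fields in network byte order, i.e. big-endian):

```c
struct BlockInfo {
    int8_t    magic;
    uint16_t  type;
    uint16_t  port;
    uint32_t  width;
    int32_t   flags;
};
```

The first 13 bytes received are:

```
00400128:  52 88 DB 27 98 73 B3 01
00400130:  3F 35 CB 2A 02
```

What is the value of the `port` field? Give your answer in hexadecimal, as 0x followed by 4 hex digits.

`port` follows `magic` (1 B), `type` (2 B), so it starts at offset 1 + 2 = 3 and occupies 2 bytes.
Bytes at offsets 3..4: 27 98.
Big-endian stores the most-significant byte at the lowest address.
The bytes are already most-significant first: 0x2798.

0x2798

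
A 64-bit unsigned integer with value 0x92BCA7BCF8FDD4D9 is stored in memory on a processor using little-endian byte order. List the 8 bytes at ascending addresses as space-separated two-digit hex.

Split into bytes (most-significant first): 92 BC A7 BC F8 FD D4 D9.
Little-endian: lowest address holds the least-significant byte.
So at ascending addresses the bytes are D9 D4 FD F8 BC A7 BC 92.

D9 D4 FD F8 BC A7 BC 92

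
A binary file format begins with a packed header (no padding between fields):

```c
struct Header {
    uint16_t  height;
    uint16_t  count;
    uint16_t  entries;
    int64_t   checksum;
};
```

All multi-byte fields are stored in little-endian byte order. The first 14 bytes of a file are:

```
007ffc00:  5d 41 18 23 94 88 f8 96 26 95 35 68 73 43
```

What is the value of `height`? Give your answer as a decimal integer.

`height` is the first field, at byte offset 0, occupying 2 bytes.
Bytes at offsets 0..1: 5D 41.
Little-endian stores the least-significant byte at the lowest address.
Reassemble most-significant byte first: 41 5D → 0x415D.
0x415D = 16733.

16733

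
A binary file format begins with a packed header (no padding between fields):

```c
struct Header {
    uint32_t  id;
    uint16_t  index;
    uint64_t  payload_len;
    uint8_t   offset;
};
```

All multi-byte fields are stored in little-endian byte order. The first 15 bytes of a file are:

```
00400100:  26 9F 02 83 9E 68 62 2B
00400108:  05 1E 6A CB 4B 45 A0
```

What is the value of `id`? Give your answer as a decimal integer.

`id` is the first field, at byte offset 0, occupying 4 bytes.
Bytes at offsets 0..3: 26 9F 02 83.
Little-endian stores the least-significant byte at the lowest address.
Reassemble most-significant byte first: 83 02 9F 26 → 0x83029F26.
0x83029F26 = 2197987110.

2197987110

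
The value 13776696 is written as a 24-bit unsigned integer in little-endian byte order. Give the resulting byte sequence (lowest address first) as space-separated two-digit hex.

38 37 D2

13776696 in hexadecimal, padded to 24 bits, is 0xD23738.
Split into bytes (most-significant first): D2 37 38.
In little-endian order the low byte comes first in memory.
So at ascending addresses the bytes are 38 37 D2.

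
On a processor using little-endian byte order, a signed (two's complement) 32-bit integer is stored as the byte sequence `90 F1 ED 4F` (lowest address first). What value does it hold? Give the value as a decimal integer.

1340993936

In little-endian order the low byte comes first in memory.
Reassemble most-significant byte first: 4F ED F1 90 → 0x4FEDF190.
0x4FEDF190 = 1340993936.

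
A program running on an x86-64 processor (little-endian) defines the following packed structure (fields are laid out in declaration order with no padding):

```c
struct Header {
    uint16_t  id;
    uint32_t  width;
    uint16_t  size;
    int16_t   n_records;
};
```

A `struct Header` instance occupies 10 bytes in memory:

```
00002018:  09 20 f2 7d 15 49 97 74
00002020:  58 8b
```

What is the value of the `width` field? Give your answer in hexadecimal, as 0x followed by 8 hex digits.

0x49157DF2

`width` follows `id` (2 bytes), so it starts at byte offset 2 and occupies 4 bytes.
Bytes at offsets 2..5: F2 7D 15 49.
Little-endian: lowest address holds the least-significant byte.
Reassemble most-significant byte first: 49 15 7D F2 → 0x49157DF2.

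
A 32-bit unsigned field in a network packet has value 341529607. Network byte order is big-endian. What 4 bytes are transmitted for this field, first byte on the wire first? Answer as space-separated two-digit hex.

341529607 in hexadecimal, padded to 32 bits, is 0x145B5407.
Split into bytes (most-significant first): 14 5B 54 07.
Big-endian: lowest address holds the most-significant byte.
So the memory order matches the most-significant-first order: 14 5B 54 07.

14 5B 54 07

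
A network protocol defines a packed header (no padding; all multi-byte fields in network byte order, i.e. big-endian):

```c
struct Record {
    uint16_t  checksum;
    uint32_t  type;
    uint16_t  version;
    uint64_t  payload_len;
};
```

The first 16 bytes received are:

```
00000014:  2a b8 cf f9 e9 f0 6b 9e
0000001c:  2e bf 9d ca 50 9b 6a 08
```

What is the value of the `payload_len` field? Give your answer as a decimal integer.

3368584538557737480

`payload_len` follows `checksum` (2 B), `type` (4 B), `version` (2 B), so it starts at offset 2 + 4 + 2 = 8 and occupies 8 bytes.
Bytes at offsets 8..15: 2E BF 9D CA 50 9B 6A 08.
Big-endian stores the most-significant byte at the lowest address.
The bytes are already most-significant first: 0x2EBF9DCA509B6A08.
0x2EBF9DCA509B6A08 = 3368584538557737480.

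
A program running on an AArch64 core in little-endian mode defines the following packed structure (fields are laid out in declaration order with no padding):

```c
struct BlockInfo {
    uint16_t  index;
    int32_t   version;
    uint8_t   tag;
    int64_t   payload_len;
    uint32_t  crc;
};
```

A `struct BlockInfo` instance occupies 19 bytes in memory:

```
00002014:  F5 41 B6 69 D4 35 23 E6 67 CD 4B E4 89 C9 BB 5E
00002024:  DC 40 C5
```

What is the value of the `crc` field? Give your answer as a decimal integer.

3309362270

`crc` follows `index` (2 B), `version` (4 B), `tag` (1 B), `payload_len` (8 B), so it starts at offset 2 + 4 + 1 + 8 = 15 and occupies 4 bytes.
Bytes at offsets 15..18: 5E DC 40 C5.
Little-endian stores the least-significant byte at the lowest address.
Reassemble most-significant byte first: C5 40 DC 5E → 0xC540DC5E.
0xC540DC5E = 3309362270.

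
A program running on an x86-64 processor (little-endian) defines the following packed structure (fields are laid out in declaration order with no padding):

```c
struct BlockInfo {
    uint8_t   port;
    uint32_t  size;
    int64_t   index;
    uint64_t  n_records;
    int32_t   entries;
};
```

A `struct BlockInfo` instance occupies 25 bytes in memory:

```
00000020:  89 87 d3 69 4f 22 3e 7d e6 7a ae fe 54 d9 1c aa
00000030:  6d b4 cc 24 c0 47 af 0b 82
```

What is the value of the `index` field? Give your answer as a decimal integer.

6124524386146663970

`index` follows `port` (1 B), `size` (4 B), so it starts at offset 1 + 4 = 5 and occupies 8 bytes.
Bytes at offsets 5..12: 22 3E 7D E6 7A AE FE 54.
Little-endian stores the least-significant byte at the lowest address.
Reassemble most-significant byte first: 54 FE AE 7A E6 7D 3E 22 → 0x54FEAE7AE67D3E22.
0x54FEAE7AE67D3E22 = 6124524386146663970.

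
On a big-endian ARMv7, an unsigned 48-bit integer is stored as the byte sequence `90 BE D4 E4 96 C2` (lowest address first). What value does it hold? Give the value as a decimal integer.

Big-endian: lowest address holds the most-significant byte.
The bytes are already most-significant first: 0x90BED4E496C2.
0x90BED4E496C2 = 159149289936578.

159149289936578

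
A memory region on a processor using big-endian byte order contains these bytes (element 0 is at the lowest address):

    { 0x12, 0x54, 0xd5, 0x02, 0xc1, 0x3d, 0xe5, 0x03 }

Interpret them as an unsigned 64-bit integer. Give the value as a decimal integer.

1320914798535107843

In big-endian order the high byte comes first in memory.
The bytes are already most-significant first: 0x1254D502C13DE503.
0x1254D502C13DE503 = 1320914798535107843.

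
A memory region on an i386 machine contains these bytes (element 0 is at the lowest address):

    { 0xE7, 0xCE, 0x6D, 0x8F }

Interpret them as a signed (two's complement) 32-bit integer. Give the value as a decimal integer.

-1888629017

Little-endian stores the least-significant byte at the lowest address.
Reassemble most-significant byte first: 8F 6D CE E7 → 0x8F6DCEE7.
Top bit is set, so as a signed 32-bit value this is 0x8F6DCEE7 − 2^32 = -1888629017.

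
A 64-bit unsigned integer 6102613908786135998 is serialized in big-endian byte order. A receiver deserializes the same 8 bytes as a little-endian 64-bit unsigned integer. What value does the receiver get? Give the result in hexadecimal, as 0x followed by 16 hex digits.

0xBE438E5A04D7B054

6102613908786135998 in 64-bit hexadecimal is 0x54B0D7045A8E43BE.
Stored big-endian, the bytes at ascending addresses are 54 B0 D7 04 5A 8E 43 BE.
Read back as little-endian, the first byte is least significant, giving 0xBE438E5A04D7B054.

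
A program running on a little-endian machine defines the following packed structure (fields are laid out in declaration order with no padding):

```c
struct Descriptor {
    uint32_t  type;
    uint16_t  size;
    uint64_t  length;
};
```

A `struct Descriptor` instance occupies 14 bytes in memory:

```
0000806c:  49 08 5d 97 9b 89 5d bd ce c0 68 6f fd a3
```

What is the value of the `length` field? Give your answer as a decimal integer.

`length` follows `type` (4 B), `size` (2 B), so it starts at offset 4 + 2 = 6 and occupies 8 bytes.
Bytes at offsets 6..13: 5D BD CE C0 68 6F FD A3.
Little-endian: lowest address holds the least-significant byte.
Reassemble most-significant byte first: A3 FD 6F 68 C0 CE BD 5D → 0xA3FD6F68C0CEBD5D.
0xA3FD6F68C0CEBD5D = 11816723492992105821.

11816723492992105821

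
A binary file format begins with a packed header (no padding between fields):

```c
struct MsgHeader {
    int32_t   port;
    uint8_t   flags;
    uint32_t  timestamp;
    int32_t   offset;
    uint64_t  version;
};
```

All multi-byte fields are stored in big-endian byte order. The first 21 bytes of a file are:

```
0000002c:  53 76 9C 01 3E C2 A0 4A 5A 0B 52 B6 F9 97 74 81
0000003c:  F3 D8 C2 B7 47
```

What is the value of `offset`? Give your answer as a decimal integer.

189970169

`offset` follows `port` (4 B), `flags` (1 B), `timestamp` (4 B), so it starts at offset 4 + 1 + 4 = 9 and occupies 4 bytes.
Bytes at offsets 9..12: 0B 52 B6 F9.
Big-endian stores the most-significant byte at the lowest address.
The bytes are already most-significant first: 0x0B52B6F9.
0x0B52B6F9 = 189970169.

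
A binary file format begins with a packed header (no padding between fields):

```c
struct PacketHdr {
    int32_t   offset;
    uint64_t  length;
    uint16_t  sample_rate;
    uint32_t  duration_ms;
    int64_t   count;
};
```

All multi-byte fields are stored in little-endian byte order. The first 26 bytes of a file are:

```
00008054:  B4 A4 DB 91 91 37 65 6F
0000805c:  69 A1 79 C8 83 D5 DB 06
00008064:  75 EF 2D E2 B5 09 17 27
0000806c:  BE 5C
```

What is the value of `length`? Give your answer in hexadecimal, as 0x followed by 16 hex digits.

0xC879A1696F653791

`length` follows `offset` (4 bytes), so it starts at byte offset 4 and occupies 8 bytes.
Bytes at offsets 4..11: 91 37 65 6F 69 A1 79 C8.
Little-endian: lowest address holds the least-significant byte.
Reassemble most-significant byte first: C8 79 A1 69 6F 65 37 91 → 0xC879A1696F653791.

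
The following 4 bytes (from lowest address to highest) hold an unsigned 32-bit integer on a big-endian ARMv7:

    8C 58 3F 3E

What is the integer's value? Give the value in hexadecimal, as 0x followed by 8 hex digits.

0x8C583F3E

Big-endian: lowest address holds the most-significant byte.
The bytes are already most-significant first: 0x8C583F3E.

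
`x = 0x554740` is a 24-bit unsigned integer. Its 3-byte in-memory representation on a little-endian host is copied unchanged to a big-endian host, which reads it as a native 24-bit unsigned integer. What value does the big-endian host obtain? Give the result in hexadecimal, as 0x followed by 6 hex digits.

0x404755

Stored little-endian, the bytes at ascending addresses are 40 47 55.
Read back as big-endian, the last byte is least significant, giving 0x404755.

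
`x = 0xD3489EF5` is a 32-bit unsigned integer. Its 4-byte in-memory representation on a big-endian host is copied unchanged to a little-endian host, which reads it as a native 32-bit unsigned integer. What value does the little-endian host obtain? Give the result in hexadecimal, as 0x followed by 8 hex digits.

Stored big-endian, the bytes at ascending addresses are D3 48 9E F5.
Read back as little-endian, the first byte is least significant, giving 0xF59E48D3.

0xF59E48D3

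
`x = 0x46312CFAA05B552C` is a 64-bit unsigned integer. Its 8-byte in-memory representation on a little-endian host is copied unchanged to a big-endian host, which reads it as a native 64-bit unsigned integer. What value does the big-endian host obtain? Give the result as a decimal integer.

Stored little-endian, the bytes at ascending addresses are 2C 55 5B A0 FA 2C 31 46.
Read back as big-endian, the last byte is least significant, giving 0x2C555BA0FA2C3146.
0x2C555BA0FA2C3146 = 3194560257639330118.

3194560257639330118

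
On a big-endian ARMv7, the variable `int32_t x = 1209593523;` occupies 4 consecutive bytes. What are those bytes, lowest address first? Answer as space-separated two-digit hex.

48 18 EE B3

1209593523 in hexadecimal, padded to 32 bits, is 0x4818EEB3.
Split into bytes (most-significant first): 48 18 EE B3.
Big-endian: lowest address holds the most-significant byte.
So the memory order matches the most-significant-first order: 48 18 EE B3.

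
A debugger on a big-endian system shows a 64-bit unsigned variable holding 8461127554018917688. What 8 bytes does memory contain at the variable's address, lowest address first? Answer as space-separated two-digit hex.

8461127554018917688 in hexadecimal, padded to 64 bits, is 0x756BF6AE70913D38.
Split into bytes (most-significant first): 75 6B F6 AE 70 91 3D 38.
Big-endian stores the most-significant byte at the lowest address.
So the memory order matches the most-significant-first order: 75 6B F6 AE 70 91 3D 38.

75 6B F6 AE 70 91 3D 38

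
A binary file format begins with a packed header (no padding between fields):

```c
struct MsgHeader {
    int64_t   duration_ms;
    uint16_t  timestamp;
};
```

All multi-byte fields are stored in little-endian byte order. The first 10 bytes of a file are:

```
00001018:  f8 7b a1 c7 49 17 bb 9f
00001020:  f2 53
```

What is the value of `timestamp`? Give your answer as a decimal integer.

21490

`timestamp` follows `duration_ms` (8 bytes), so it starts at byte offset 8 and occupies 2 bytes.
Bytes at offsets 8..9: F2 53.
Little-endian: lowest address holds the least-significant byte.
Reassemble most-significant byte first: 53 F2 → 0x53F2.
0x53F2 = 21490.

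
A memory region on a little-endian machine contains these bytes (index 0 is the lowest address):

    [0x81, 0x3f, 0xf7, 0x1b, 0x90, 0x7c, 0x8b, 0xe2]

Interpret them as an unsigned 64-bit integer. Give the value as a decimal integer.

16324278232720818049

Little-endian: lowest address holds the least-significant byte.
Reassemble most-significant byte first: E2 8B 7C 90 1B F7 3F 81 → 0xE28B7C901BF73F81.
0xE28B7C901BF73F81 = 16324278232720818049.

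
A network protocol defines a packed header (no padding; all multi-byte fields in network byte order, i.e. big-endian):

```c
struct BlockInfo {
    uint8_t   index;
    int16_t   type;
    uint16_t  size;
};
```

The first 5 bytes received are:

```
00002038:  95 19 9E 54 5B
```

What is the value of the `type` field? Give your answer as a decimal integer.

6558

`type` follows `index` (1 byte), so it starts at byte offset 1 and occupies 2 bytes.
Bytes at offsets 1..2: 19 9E.
Big-endian: lowest address holds the most-significant byte.
The bytes are already most-significant first: 0x199E.
0x199E = 6558.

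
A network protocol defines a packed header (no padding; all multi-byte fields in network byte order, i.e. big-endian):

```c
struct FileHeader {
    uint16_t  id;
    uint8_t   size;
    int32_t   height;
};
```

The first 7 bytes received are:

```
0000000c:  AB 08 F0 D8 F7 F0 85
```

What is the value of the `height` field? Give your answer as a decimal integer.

-654839675

`height` follows `id` (2 B), `size` (1 B), so it starts at offset 2 + 1 = 3 and occupies 4 bytes.
Bytes at offsets 3..6: D8 F7 F0 85.
In big-endian order the high byte comes first in memory.
The bytes are already most-significant first: 0xD8F7F085.
Top bit is set, so as a signed 32-bit value this is 0xD8F7F085 − 2^32 = -654839675.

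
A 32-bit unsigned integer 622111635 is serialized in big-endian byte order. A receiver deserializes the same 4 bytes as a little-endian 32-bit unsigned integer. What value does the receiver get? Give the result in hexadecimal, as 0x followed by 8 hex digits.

622111635 in 32-bit hexadecimal is 0x2514AB93.
Stored big-endian, the bytes at ascending addresses are 25 14 AB 93.
Read back as little-endian, the first byte is least significant, giving 0x93AB1425.

0x93AB1425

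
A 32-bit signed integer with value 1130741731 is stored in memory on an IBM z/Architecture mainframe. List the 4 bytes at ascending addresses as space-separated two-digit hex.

43 65 BF E3

1130741731 in hexadecimal, padded to 32 bits, is 0x4365BFE3.
Split into bytes (most-significant first): 43 65 BF E3.
In big-endian order the high byte comes first in memory.
So the memory order matches the most-significant-first order: 43 65 BF E3.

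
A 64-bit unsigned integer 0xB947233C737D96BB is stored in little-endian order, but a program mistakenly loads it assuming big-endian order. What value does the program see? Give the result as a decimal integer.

13517129265482778553

Stored little-endian, the bytes at ascending addresses are BB 96 7D 73 3C 23 47 B9.
Read back as big-endian, the last byte is least significant, giving 0xBB967D733C2347B9.
0xBB967D733C2347B9 = 13517129265482778553.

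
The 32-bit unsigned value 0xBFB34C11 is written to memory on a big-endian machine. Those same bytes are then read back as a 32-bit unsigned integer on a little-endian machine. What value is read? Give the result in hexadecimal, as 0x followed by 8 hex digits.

0x114CB3BF

Stored big-endian, the bytes at ascending addresses are BF B3 4C 11.
Read back as little-endian, the first byte is least significant, giving 0x114CB3BF.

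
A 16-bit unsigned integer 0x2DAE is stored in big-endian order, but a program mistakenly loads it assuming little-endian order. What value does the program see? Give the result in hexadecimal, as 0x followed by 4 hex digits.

0xAE2D

Stored big-endian, the bytes at ascending addresses are 2D AE.
Read back as little-endian, the first byte is least significant, giving 0xAE2D.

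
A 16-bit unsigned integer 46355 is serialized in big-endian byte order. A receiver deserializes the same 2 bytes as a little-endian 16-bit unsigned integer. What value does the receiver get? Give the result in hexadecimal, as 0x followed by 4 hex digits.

46355 in 16-bit hexadecimal is 0xB513.
Stored big-endian, the bytes at ascending addresses are B5 13.
Read back as little-endian, the first byte is least significant, giving 0x13B5.

0x13B5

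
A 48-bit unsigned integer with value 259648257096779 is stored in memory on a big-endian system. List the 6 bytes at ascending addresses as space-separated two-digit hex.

259648257096779 in hexadecimal, padded to 48 bits, is 0xEC2612217C4B.
Split into bytes (most-significant first): EC 26 12 21 7C 4B.
Big-endian: lowest address holds the most-significant byte.
So the memory order matches the most-significant-first order: EC 26 12 21 7C 4B.

EC 26 12 21 7C 4B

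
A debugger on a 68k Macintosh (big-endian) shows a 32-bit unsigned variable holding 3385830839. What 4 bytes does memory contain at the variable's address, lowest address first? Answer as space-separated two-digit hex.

C9 CF AD B7

3385830839 in hexadecimal, padded to 32 bits, is 0xC9CFADB7.
Split into bytes (most-significant first): C9 CF AD B7.
Big-endian: lowest address holds the most-significant byte.
So the memory order matches the most-significant-first order: C9 CF AD B7.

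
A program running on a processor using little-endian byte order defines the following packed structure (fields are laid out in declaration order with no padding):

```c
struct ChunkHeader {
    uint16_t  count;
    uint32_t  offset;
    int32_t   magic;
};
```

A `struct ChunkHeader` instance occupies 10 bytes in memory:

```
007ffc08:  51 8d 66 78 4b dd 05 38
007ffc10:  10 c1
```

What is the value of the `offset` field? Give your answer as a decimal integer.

`offset` follows `count` (2 bytes), so it starts at byte offset 2 and occupies 4 bytes.
Bytes at offsets 2..5: 66 78 4B DD.
Little-endian stores the least-significant byte at the lowest address.
Reassemble most-significant byte first: DD 4B 78 66 → 0xDD4B7866.
0xDD4B7866 = 3712710758.

3712710758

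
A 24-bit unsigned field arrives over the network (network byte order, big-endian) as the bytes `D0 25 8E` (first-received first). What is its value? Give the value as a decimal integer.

13641102

Big-endian stores the most-significant byte at the lowest address.
The bytes are already most-significant first: 0xD0258E.
0xD0258E = 13641102.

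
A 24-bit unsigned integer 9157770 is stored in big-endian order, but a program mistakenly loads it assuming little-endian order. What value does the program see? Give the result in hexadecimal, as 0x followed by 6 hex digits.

9157770 in 24-bit hexadecimal is 0x8BBC8A.
Stored big-endian, the bytes at ascending addresses are 8B BC 8A.
Read back as little-endian, the first byte is least significant, giving 0x8ABC8B.

0x8ABC8B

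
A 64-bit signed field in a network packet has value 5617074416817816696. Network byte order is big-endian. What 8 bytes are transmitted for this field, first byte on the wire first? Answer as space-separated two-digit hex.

5617074416817816696 in hexadecimal, padded to 64 bits, is 0x4DF3DB6BEB5C4478.
Split into bytes (most-significant first): 4D F3 DB 6B EB 5C 44 78.
Big-endian: lowest address holds the most-significant byte.
So the memory order matches the most-significant-first order: 4D F3 DB 6B EB 5C 44 78.

4D F3 DB 6B EB 5C 44 78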